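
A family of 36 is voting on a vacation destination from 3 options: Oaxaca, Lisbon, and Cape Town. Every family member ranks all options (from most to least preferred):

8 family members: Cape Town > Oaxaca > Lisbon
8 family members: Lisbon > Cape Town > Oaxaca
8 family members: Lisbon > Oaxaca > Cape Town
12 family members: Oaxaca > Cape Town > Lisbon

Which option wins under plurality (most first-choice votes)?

First-place votes: Oaxaca 12, Lisbon 16, Cape Town 8.
Lisbon has the most first-place votes.

Lisbon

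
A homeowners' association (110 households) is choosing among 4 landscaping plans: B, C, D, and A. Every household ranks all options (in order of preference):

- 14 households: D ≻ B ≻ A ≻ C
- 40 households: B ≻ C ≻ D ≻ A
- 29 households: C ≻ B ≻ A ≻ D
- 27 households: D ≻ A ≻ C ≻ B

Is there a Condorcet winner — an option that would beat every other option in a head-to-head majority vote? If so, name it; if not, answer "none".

C

C vs B: 56–54 for C.
C vs D: 69–41 for C.
C vs A: 69–41 for C.
C beats every other option head-to-head.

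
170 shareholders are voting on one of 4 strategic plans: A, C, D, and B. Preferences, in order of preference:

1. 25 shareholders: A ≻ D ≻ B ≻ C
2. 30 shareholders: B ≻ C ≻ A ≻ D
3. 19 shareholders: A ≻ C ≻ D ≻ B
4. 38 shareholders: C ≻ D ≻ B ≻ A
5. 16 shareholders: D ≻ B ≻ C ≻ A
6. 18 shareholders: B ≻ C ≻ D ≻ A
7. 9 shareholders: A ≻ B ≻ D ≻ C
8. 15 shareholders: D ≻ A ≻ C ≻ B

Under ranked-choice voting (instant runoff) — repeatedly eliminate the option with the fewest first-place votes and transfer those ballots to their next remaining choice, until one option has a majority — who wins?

Round 1: A 53, C 38, D 31, B 48. Eliminate D.
Round 2: A 68, C 38, B 64. Eliminate C.
Round 3: A 68, B 102. B has a majority.

B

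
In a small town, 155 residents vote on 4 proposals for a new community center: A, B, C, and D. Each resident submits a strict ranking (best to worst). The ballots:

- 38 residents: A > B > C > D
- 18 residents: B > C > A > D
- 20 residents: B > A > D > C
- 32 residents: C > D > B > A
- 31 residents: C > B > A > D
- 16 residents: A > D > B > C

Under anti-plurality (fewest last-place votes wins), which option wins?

Last-place votes: A 32, B 0, C 36, D 87.
B is ranked last by the fewest voters, so B wins.

B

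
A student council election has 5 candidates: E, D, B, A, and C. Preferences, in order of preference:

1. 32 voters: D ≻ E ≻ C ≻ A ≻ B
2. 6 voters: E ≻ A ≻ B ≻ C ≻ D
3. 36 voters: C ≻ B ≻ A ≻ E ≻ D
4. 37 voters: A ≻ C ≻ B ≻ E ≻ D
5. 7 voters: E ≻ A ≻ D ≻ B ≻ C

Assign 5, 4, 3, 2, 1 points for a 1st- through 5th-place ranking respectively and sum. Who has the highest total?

E: 32·4 + 6·5 + 36·2 + 37·2 + 7·5 = 339
D: 32·5 + 6·1 + 36·1 + 37·1 + 7·3 = 260
B: 32·1 + 6·3 + 36·4 + 37·3 + 7·2 = 319
A: 32·2 + 6·4 + 36·3 + 37·5 + 7·4 = 409
C: 32·3 + 6·2 + 36·5 + 37·4 + 7·1 = 443
C has the highest Borda score (443).

C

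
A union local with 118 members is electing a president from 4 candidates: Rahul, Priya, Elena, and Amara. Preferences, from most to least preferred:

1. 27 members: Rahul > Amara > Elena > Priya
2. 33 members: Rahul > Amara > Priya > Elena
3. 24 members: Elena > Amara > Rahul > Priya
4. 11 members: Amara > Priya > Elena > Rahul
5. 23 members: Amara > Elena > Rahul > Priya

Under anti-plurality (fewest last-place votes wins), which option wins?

Last-place votes: Rahul 11, Priya 74, Elena 33, Amara 0.
Amara is ranked last by the fewest voters, so Amara wins.

Amara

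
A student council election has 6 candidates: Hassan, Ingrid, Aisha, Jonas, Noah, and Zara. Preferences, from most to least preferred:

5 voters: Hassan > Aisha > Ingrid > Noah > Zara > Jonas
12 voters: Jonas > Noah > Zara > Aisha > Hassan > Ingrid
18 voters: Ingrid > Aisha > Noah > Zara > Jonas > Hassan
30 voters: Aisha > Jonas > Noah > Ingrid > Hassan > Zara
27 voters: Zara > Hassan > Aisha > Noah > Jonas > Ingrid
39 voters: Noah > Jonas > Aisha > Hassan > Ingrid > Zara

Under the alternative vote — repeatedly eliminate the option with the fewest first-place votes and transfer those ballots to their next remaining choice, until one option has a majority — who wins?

Round 1: Hassan 5, Ingrid 18, Aisha 30, Jonas 12, Noah 39, Zara 27. Eliminate Hassan.
Round 2: Ingrid 18, Aisha 35, Jonas 12, Noah 39, Zara 27. Eliminate Jonas.
Round 3: Ingrid 18, Aisha 35, Noah 51, Zara 27. Eliminate Ingrid.
Round 4: Aisha 53, Noah 51, Zara 27. Eliminate Zara.
Round 5: Aisha 80, Noah 51. Aisha has a majority.

Aisha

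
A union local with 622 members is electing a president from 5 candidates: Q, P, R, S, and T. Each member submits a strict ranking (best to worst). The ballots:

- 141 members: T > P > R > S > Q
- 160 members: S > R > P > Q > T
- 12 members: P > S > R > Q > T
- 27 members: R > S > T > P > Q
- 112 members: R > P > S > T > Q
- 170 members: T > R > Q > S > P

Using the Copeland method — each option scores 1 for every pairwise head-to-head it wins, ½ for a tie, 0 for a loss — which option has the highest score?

R

Q: loses to P, R, S, and T → score 0.
P: beats Q; loses to R, S, and T → score 1.
R: beats Q, P, and S; ties T → score 3.5.
S: beats Q and P; ties T; loses to R → score 2.5.
T: beats Q and P; ties R and S → score 3.
R has the best pairwise record.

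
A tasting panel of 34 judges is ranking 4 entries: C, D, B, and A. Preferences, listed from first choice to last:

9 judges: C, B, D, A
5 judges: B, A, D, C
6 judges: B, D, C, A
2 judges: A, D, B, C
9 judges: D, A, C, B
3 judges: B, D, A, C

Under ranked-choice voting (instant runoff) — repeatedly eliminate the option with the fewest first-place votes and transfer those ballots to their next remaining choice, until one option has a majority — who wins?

B

Round 1: C 9, D 9, B 14, A 2. Eliminate A.
Round 2: C 9, D 11, B 14. Eliminate C.
Round 3: D 11, B 23. B has a majority.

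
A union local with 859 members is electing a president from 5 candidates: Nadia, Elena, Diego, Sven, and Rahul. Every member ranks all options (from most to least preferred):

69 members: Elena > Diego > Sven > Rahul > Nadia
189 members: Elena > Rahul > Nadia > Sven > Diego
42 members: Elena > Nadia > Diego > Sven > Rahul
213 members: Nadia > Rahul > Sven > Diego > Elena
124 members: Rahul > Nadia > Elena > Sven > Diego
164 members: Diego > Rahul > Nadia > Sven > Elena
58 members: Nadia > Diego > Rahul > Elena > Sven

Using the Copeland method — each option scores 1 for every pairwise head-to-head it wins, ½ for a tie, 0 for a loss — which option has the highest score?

Rahul

Nadia: beats Elena, Diego, and Sven; loses to Rahul → score 3.
Elena: beats Sven; loses to Nadia, Diego, and Rahul → score 1.
Diego: beats Elena; loses to Nadia, Sven, and Rahul → score 1.
Sven: beats Diego; loses to Nadia, Elena, and Rahul → score 1.
Rahul: beats Nadia, Elena, Diego, and Sven → score 4.
Rahul has the best pairwise record.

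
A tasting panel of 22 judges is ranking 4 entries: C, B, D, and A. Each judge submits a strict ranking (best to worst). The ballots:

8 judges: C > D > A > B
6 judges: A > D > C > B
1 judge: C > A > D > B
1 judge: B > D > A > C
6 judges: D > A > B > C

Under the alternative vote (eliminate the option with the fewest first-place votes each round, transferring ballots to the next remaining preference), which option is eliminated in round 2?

A

Round 1: C 9, B 1, D 6, A 6. Eliminate B.
Round 2: C 9, D 7, A 6. Eliminate A.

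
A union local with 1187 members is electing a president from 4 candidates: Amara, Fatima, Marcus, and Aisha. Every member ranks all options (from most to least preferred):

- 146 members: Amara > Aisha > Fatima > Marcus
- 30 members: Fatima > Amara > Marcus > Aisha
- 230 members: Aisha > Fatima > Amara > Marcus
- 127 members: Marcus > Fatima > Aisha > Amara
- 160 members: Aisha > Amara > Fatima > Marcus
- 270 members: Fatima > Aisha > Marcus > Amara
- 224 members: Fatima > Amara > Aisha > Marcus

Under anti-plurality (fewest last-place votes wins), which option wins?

Last-place votes: Amara 397, Fatima 0, Marcus 760, Aisha 30.
Fatima is ranked last by the fewest voters, so Fatima wins.

Fatima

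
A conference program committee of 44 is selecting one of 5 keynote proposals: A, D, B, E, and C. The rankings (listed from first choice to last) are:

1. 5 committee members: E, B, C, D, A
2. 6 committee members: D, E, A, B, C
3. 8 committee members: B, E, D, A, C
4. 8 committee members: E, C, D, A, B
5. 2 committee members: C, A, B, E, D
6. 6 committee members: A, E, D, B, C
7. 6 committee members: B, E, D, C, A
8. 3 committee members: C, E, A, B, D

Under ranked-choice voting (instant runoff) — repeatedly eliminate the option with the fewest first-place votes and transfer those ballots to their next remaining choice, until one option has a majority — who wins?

Round 1: A 6, D 6, B 14, E 13, C 5. Eliminate C.
Round 2: A 8, D 6, B 14, E 16. Eliminate D.
Round 3: A 8, B 14, E 22. Eliminate A.
Round 4: B 16, E 28. E has a majority.

E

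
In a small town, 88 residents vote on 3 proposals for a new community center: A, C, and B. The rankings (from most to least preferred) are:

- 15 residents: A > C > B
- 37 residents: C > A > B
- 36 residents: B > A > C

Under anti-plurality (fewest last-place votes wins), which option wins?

A

Last-place votes: A 0, C 36, B 52.
A is ranked last by the fewest voters, so A wins.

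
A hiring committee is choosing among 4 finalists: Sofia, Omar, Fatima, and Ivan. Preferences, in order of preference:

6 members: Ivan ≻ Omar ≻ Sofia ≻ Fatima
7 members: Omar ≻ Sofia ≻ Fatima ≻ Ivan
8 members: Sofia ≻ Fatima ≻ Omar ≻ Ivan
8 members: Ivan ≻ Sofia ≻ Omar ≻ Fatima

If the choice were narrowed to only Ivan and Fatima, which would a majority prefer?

Fatima

Voters preferring Ivan to Fatima: 14; preferring Fatima to Ivan: 15.
Fatima wins the head-to-head.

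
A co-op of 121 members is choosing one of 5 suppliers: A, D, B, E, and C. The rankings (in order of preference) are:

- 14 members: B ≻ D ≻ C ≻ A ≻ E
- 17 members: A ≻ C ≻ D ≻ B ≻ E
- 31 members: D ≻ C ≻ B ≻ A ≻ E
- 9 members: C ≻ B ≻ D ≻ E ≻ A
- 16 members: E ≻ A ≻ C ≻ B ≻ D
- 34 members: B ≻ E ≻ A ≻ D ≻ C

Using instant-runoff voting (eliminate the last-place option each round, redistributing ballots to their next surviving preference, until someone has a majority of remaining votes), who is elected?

B

Round 1: A 17, D 31, B 48, E 16, C 9. Eliminate C.
Round 2: A 17, D 31, B 57, E 16. Eliminate E.
Round 3: A 33, D 31, B 57. Eliminate D.
Round 4: A 33, B 88. B has a majority.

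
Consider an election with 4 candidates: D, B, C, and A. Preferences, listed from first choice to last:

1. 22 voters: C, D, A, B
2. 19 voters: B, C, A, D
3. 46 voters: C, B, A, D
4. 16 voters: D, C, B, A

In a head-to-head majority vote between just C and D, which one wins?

C

Voters preferring C to D: 87; preferring D to C: 16.
C wins the head-to-head.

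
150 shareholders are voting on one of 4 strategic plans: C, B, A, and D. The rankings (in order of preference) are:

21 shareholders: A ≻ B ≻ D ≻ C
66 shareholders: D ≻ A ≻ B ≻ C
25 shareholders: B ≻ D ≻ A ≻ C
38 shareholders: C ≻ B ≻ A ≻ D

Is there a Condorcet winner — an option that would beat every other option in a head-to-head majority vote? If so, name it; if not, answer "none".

Checking pairwise contests:
B beats C 112–38.
A beats B 87–63.
D beats A 91–59.
B beats D 84–66.
Every option loses at least one head-to-head, so there is no Condorcet winner.

none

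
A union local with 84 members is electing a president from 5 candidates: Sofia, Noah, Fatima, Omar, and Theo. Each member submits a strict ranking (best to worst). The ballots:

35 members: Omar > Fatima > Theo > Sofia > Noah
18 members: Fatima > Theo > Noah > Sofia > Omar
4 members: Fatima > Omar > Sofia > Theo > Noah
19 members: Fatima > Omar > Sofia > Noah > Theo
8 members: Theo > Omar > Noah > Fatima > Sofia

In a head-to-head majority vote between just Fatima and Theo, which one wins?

Fatima

Voters preferring Fatima to Theo: 76; preferring Theo to Fatima: 8.
Fatima wins the head-to-head.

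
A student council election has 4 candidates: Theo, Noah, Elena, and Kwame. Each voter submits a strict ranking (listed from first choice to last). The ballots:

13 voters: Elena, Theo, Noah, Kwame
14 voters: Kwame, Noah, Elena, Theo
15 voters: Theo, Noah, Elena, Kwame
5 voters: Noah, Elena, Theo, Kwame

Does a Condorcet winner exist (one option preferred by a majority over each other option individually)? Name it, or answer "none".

Checking pairwise contests:
Elena beats Theo 32–15.
Theo beats Noah 28–19.
Noah beats Elena 34–13.
Theo beats Kwame 33–14.
Every option loses at least one head-to-head, so there is no Condorcet winner.

none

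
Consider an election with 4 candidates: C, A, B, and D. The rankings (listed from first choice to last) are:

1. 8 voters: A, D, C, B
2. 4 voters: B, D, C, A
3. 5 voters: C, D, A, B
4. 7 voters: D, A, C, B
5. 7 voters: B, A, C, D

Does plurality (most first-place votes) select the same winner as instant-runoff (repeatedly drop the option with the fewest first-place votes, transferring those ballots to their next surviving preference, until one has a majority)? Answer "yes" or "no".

Plurality — first-place votes: C 5, A 8, B 11, D 7. Winner: B.
Instant-runoff — R1 C 5, A 8, B 11, D 7 (C out); R2 A 8, B 11, D 12 (A out); R3 B 11, D 20 (D winner). Winner: D.
The two methods disagree.

no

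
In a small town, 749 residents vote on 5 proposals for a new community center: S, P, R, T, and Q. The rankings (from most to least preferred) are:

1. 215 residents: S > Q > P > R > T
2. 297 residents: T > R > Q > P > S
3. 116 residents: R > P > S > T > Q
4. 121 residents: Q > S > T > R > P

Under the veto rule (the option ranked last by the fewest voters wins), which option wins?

Last-place votes: S 297, P 121, R 0, T 215, Q 116.
R is ranked last by the fewest voters, so R wins.

R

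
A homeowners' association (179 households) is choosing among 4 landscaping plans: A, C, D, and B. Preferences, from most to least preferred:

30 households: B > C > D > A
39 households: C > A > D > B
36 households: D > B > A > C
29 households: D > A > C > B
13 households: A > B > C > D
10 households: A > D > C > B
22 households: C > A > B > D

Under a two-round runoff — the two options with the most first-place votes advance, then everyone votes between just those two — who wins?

Round 1 first-place votes: A 23, C 61, D 65, B 30.
D and C advance.
Runoff: D is preferred to C by 75 voters; C by 104.
C wins the runoff.

C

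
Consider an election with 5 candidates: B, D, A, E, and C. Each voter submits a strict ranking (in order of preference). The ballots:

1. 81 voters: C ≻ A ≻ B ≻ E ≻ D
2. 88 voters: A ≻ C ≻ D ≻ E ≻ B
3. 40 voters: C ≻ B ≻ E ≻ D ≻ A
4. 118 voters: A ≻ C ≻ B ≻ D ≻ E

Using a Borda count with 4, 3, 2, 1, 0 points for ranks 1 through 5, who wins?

C

B: 81·2 + 88·0 + 40·3 + 118·2 = 518
D: 81·0 + 88·2 + 40·1 + 118·1 = 334
A: 81·3 + 88·4 + 40·0 + 118·4 = 1067
E: 81·1 + 88·1 + 40·2 + 118·0 = 249
C: 81·4 + 88·3 + 40·4 + 118·3 = 1102
C has the highest Borda score (1102).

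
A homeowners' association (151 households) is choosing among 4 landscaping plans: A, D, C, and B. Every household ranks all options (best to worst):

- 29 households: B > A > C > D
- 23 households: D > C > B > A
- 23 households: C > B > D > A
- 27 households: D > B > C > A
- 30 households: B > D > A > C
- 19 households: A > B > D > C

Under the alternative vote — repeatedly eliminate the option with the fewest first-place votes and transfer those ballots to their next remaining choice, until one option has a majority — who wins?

Round 1: A 19, D 50, C 23, B 59. Eliminate A.
Round 2: D 50, C 23, B 78. B has a majority.

B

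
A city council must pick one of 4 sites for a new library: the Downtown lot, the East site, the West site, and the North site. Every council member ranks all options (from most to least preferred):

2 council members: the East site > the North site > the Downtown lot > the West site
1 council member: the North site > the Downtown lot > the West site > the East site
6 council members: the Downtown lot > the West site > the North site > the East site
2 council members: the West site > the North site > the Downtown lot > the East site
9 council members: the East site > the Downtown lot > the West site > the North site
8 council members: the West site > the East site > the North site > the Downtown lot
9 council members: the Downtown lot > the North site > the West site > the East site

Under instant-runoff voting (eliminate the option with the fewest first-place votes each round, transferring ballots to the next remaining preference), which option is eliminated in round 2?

the West site

Round 1: the Downtown lot 15, the East site 11, the West site 10, the North site 1. Eliminate the North site.
Round 2: the Downtown lot 16, the East site 11, the West site 10. Eliminate the West site.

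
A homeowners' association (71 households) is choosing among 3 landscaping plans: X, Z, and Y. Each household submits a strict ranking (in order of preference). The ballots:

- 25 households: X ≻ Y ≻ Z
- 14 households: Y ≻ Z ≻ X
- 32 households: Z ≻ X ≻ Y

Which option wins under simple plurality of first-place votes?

Z

First-place votes: X 25, Z 32, Y 14.
Z has the most first-place votes.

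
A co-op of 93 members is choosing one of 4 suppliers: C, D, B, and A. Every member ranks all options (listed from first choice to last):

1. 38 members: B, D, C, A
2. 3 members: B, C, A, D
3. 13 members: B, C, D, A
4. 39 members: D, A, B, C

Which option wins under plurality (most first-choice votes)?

First-place votes: C 0, D 39, B 54, A 0.
B has the most first-place votes.

B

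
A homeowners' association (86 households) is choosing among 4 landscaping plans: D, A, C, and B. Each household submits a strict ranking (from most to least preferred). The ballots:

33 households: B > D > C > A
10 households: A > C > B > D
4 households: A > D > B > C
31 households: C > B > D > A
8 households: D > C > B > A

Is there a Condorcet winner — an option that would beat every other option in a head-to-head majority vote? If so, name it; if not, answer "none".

none

Checking pairwise contests:
B beats D 74–12.
D beats A 72–14.
D beats C 45–41.
C beats B 49–37.
Every option loses at least one head-to-head, so there is no Condorcet winner.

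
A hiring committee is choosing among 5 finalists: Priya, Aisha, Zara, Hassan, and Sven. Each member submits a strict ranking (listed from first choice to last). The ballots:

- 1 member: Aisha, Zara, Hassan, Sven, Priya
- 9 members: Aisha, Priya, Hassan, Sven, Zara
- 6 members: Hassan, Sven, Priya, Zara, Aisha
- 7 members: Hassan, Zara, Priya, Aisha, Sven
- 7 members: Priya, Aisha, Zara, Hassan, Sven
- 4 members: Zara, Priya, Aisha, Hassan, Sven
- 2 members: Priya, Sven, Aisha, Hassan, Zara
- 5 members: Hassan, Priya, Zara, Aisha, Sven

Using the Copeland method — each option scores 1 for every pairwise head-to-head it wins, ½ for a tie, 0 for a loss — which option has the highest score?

Priya

Priya: beats Aisha, Zara, Hassan, and Sven → score 4.
Aisha: beats Hassan and Sven; loses to Priya and Zara → score 2.
Zara: beats Aisha and Sven; loses to Priya and Hassan → score 2.
Hassan: beats Zara and Sven; loses to Priya and Aisha → score 2.
Sven: loses to Priya, Aisha, Zara, and Hassan → score 0.
Priya has the best pairwise record.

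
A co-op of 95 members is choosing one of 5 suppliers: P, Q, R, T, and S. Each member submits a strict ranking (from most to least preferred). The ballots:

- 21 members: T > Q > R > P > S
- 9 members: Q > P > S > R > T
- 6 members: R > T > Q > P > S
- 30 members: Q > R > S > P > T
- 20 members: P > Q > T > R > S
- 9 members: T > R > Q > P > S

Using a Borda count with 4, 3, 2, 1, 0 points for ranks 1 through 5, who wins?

Q

P: 21·1 + 9·3 + 6·1 + 30·1 + 20·4 + 9·1 = 173
Q: 21·3 + 9·4 + 6·2 + 30·4 + 20·3 + 9·2 = 309
R: 21·2 + 9·1 + 6·4 + 30·3 + 20·1 + 9·3 = 212
T: 21·4 + 9·0 + 6·3 + 30·0 + 20·2 + 9·4 = 178
S: 21·0 + 9·2 + 6·0 + 30·2 + 20·0 + 9·0 = 78
Q has the highest Borda score (309).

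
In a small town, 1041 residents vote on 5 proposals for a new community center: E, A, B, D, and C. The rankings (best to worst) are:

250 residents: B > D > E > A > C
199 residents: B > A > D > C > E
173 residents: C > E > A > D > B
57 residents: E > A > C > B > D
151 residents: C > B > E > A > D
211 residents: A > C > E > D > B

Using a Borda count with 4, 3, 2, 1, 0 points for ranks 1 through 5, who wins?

A

E: 250·2 + 199·0 + 173·3 + 57·4 + 151·2 + 211·2 = 1971
A: 250·1 + 199·3 + 173·2 + 57·3 + 151·1 + 211·4 = 2359
B: 250·4 + 199·4 + 173·0 + 57·1 + 151·3 + 211·0 = 2306
D: 250·3 + 199·2 + 173·1 + 57·0 + 151·0 + 211·1 = 1532
C: 250·0 + 199·1 + 173·4 + 57·2 + 151·4 + 211·3 = 2242
A has the highest Borda score (2359).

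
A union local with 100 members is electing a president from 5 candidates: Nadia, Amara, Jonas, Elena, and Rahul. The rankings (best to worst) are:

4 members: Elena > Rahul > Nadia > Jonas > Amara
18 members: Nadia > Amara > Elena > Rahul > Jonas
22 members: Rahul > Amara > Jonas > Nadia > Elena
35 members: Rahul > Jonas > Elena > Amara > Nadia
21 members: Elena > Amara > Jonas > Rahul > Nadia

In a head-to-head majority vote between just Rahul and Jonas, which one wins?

Voters preferring Rahul to Jonas: 79; preferring Jonas to Rahul: 21.
Rahul wins the head-to-head.

Rahul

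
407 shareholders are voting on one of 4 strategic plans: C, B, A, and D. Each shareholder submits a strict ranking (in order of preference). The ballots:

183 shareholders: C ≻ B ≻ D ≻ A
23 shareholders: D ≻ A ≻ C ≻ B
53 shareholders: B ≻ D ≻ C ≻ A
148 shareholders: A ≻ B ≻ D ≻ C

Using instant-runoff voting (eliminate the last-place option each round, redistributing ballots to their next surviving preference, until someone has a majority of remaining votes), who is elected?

C

Round 1: C 183, B 53, A 148, D 23. Eliminate D.
Round 2: C 183, B 53, A 171. Eliminate B.
Round 3: C 236, A 171. C has a majority.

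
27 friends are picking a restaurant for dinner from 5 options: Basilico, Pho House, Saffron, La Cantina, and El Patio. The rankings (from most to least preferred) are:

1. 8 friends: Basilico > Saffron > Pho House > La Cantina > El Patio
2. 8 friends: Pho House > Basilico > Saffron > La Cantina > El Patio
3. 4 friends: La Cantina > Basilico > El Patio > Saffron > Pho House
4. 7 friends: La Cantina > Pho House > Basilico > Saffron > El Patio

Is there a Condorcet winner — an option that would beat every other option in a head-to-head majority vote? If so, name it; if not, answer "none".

Pho House vs Basilico: 15–12 for Pho House.
Pho House vs Saffron: 15–12 for Pho House.
Pho House vs La Cantina: 16–11 for Pho House.
Pho House vs El Patio: 23–4 for Pho House.
Pho House beats every other option head-to-head.

Pho House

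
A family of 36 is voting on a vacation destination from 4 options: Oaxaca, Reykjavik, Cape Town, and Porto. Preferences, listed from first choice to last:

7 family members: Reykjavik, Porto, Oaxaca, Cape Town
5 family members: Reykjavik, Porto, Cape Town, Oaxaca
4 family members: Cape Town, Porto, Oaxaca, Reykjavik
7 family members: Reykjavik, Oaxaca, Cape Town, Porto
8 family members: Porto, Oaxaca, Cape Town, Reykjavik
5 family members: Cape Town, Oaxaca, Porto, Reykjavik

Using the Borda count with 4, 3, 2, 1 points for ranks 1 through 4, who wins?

Porto

Oaxaca: 7·2 + 5·1 + 4·2 + 7·3 + 8·3 + 5·3 = 87
Reykjavik: 7·4 + 5·4 + 4·1 + 7·4 + 8·1 + 5·1 = 93
Cape Town: 7·1 + 5·2 + 4·4 + 7·2 + 8·2 + 5·4 = 83
Porto: 7·3 + 5·3 + 4·3 + 7·1 + 8·4 + 5·2 = 97
Porto has the highest Borda score (97).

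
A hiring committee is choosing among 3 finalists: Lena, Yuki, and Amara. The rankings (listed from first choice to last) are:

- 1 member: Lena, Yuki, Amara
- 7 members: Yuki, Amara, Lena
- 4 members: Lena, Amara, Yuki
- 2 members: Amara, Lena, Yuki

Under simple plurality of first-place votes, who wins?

Yuki

First-place votes: Lena 5, Yuki 7, Amara 2.
Yuki has the most first-place votes.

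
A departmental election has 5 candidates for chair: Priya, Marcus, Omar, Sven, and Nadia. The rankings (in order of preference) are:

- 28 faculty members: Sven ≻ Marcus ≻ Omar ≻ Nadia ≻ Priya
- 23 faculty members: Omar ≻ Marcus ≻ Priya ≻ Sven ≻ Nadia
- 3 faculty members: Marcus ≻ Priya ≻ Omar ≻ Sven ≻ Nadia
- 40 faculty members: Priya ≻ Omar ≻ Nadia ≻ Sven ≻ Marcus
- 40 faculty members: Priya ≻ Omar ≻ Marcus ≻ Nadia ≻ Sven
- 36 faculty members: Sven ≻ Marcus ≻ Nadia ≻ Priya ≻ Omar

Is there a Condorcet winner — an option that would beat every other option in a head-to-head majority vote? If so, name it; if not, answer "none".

Checking pairwise contests:
Marcus beats Priya 90–80.
Omar beats Marcus 103–67.
Priya beats Omar 119–51.
Priya beats Sven 106–64.
Priya beats Nadia 106–64.
Every option loses at least one head-to-head, so there is no Condorcet winner.

none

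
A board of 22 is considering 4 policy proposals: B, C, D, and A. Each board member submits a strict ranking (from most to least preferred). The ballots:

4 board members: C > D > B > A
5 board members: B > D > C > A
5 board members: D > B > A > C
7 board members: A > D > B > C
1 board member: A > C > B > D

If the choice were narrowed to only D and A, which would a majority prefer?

D

Voters preferring D to A: 14; preferring A to D: 8.
D wins the head-to-head.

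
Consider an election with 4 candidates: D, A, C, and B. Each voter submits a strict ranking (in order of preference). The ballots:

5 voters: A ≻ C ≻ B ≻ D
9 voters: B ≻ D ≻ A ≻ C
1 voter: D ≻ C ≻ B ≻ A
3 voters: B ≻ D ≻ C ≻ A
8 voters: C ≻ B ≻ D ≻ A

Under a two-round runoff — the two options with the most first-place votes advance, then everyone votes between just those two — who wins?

Round 1 first-place votes: D 1, A 5, C 8, B 12.
B and C advance.
Runoff: B is preferred to C by 12 voters; C by 14.
C wins the runoff.

C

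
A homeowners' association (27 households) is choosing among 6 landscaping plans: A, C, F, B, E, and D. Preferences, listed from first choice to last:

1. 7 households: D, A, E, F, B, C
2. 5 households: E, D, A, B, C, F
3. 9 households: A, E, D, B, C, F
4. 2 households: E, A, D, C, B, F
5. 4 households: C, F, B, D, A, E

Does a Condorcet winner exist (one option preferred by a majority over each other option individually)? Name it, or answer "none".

none

Checking pairwise contests:
D beats A 16–11.
A beats C 23–4.
A beats F 23–4.
A beats B 23–4.
A beats E 20–7.
E beats D 16–11.
Every option loses at least one head-to-head, so there is no Condorcet winner.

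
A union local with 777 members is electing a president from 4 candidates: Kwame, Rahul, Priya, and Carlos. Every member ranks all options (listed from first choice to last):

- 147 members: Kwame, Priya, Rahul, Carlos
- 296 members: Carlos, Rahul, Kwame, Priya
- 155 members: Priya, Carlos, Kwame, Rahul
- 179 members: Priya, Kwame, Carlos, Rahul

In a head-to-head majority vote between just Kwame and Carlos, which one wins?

Carlos

Voters preferring Kwame to Carlos: 326; preferring Carlos to Kwame: 451.
Carlos wins the head-to-head.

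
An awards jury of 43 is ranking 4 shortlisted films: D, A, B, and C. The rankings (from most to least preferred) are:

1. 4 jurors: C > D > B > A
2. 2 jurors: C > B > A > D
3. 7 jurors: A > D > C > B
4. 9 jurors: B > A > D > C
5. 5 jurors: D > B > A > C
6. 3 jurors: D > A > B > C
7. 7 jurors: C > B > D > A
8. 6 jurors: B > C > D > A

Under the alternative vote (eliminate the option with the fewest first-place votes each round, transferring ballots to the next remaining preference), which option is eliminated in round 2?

Round 1: D 8, A 7, B 15, C 13. Eliminate A.
Round 2: D 15, B 15, C 13. Eliminate C.

C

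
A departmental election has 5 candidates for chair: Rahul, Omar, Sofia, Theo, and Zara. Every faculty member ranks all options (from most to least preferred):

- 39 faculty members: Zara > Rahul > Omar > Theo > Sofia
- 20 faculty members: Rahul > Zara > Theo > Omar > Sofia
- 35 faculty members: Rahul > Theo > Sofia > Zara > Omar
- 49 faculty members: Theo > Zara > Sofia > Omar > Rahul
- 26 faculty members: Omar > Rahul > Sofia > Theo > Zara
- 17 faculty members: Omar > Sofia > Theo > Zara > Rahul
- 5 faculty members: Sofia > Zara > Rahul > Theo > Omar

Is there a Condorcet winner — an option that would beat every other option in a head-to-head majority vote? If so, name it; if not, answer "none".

none

Checking pairwise contests:
Zara beats Rahul 110–81.
Rahul beats Omar 99–92.
Rahul beats Sofia 120–71.
Rahul beats Theo 125–66.
Theo beats Zara 127–64.
Every option loses at least one head-to-head, so there is no Condorcet winner.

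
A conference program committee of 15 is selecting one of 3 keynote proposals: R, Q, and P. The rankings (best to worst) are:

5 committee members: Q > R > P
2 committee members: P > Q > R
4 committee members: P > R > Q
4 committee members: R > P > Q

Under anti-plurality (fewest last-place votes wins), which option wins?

R

Last-place votes: R 2, Q 8, P 5.
R is ranked last by the fewest voters, so R wins.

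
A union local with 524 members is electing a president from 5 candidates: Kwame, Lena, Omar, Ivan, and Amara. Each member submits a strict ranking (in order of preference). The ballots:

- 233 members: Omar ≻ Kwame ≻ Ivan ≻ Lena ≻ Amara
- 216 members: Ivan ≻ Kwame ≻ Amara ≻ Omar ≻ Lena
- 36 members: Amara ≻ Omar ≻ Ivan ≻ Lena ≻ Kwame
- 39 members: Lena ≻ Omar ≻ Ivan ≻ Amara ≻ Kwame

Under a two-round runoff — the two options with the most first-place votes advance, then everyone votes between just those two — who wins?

Round 1 first-place votes: Kwame 0, Lena 39, Omar 233, Ivan 216, Amara 36.
Omar and Ivan advance.
Runoff: Omar is preferred to Ivan by 308 voters; Ivan by 216.
Omar wins the runoff.

Omar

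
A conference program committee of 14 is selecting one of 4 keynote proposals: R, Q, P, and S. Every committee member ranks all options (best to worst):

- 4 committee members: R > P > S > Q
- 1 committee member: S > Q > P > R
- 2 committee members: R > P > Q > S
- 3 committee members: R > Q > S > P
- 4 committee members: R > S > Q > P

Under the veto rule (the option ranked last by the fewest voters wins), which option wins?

R

Last-place votes: R 1, Q 4, P 7, S 2.
R is ranked last by the fewest voters, so R wins.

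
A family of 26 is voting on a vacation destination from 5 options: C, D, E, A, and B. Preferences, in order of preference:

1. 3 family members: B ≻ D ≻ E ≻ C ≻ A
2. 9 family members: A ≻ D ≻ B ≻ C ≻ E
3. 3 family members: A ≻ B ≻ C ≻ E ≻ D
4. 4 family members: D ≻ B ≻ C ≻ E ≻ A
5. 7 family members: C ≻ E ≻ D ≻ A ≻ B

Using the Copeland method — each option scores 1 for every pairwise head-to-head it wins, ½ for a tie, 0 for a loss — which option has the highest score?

D

C: beats E and A; loses to D and B → score 2.
D: beats C, E, A, and B → score 4.
E: beats A; loses to C, D, and B → score 1.
A: beats B; loses to C, D, and E → score 1.
B: beats C and E; loses to D and A → score 2.
D has the best pairwise record.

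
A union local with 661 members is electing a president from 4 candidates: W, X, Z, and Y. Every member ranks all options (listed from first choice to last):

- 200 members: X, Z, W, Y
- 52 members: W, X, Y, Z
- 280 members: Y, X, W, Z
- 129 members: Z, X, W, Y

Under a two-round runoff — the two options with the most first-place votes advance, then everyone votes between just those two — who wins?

Round 1 first-place votes: W 52, X 200, Z 129, Y 280.
Y and X advance.
Runoff: Y is preferred to X by 280 voters; X by 381.
X wins the runoff.

X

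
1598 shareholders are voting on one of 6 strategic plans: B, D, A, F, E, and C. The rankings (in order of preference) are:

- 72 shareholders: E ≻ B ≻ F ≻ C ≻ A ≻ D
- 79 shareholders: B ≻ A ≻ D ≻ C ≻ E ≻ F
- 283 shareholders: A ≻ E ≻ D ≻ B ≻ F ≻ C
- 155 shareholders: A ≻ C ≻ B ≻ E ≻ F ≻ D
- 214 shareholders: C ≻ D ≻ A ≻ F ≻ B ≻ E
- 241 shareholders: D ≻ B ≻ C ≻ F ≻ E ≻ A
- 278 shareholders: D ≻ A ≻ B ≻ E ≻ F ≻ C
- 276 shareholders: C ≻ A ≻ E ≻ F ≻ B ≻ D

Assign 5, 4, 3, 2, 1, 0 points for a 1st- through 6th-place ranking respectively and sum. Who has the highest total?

B: 72·4 + 79·5 + 283·2 + 155·3 + 214·1 + 241·4 + 278·3 + 276·1 = 4002
D: 72·0 + 79·3 + 283·3 + 155·0 + 214·4 + 241·5 + 278·5 + 276·0 = 4537
A: 72·1 + 79·4 + 283·5 + 155·5 + 214·3 + 241·0 + 278·4 + 276·4 = 5436
F: 72·3 + 79·0 + 283·1 + 155·1 + 214·2 + 241·2 + 278·1 + 276·2 = 2394
E: 72·5 + 79·1 + 283·4 + 155·2 + 214·0 + 241·1 + 278·2 + 276·3 = 3506
C: 72·2 + 79·2 + 283·0 + 155·4 + 214·5 + 241·3 + 278·0 + 276·5 = 4095
A has the highest Borda score (5436).

A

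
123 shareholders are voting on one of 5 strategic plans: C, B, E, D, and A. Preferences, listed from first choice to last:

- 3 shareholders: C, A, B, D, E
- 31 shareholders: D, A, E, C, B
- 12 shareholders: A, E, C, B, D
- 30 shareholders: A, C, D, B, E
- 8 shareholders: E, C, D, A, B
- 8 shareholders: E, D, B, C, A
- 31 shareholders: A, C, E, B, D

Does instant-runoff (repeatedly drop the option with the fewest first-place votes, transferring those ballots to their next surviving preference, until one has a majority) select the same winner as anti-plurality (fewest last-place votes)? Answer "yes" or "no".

Instant-runoff — R1 C 3, B 0, E 16, D 31, A 73 (A winner). Winner: A.
Anti-plurality — last-place votes: C 0, B 39, E 33, D 43, A 8. Winner: C.
The two methods disagree.

no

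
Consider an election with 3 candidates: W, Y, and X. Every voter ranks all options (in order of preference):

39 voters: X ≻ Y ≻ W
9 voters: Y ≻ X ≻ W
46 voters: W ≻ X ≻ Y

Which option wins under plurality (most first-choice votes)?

W

First-place votes: W 46, Y 9, X 39.
W has the most first-place votes.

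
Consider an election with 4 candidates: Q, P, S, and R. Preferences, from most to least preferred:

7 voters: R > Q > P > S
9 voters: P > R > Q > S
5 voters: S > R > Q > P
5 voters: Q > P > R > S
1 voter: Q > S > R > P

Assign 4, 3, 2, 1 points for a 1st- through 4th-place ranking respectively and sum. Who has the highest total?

Q: 7·3 + 9·2 + 5·2 + 5·4 + 1·4 = 73
P: 7·2 + 9·4 + 5·1 + 5·3 + 1·1 = 71
S: 7·1 + 9·1 + 5·4 + 5·1 + 1·3 = 44
R: 7·4 + 9·3 + 5·3 + 5·2 + 1·2 = 82
R has the highest Borda score (82).

R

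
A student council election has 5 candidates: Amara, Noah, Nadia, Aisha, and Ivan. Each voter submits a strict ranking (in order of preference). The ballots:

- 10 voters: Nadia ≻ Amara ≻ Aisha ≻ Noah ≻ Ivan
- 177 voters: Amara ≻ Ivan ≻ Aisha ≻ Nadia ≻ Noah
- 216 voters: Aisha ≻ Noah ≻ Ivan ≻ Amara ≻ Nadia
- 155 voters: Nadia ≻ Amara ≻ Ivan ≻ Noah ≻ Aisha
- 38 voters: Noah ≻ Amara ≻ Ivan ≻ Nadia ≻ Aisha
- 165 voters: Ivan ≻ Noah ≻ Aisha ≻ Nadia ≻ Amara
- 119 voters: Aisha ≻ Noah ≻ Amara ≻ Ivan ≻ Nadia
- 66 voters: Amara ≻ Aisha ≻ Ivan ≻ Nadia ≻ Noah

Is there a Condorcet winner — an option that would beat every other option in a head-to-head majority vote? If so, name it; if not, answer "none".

none

Checking pairwise contests:
Noah beats Amara 538–408.
Aisha beats Noah 588–358.
Amara beats Nadia 616–330.
Ivan beats Aisha 535–411.
Amara beats Ivan 565–381.
Every option loses at least one head-to-head, so there is no Condorcet winner.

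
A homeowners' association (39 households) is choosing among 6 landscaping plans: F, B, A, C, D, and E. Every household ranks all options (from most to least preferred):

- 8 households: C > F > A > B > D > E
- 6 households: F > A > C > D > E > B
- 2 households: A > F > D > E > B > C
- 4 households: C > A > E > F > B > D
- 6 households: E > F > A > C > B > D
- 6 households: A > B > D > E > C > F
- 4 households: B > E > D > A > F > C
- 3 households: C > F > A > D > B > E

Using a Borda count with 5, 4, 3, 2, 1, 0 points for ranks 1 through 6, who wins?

F: 8·4 + 6·5 + 2·4 + 4·2 + 6·4 + 6·0 + 4·1 + 3·4 = 118
B: 8·2 + 6·0 + 2·1 + 4·1 + 6·1 + 6·4 + 4·5 + 3·1 = 75
A: 8·3 + 6·4 + 2·5 + 4·4 + 6·3 + 6·5 + 4·2 + 3·3 = 139
C: 8·5 + 6·3 + 2·0 + 4·5 + 6·2 + 6·1 + 4·0 + 3·5 = 111
D: 8·1 + 6·2 + 2·3 + 4·0 + 6·0 + 6·3 + 4·3 + 3·2 = 62
E: 8·0 + 6·1 + 2·2 + 4·3 + 6·5 + 6·2 + 4·4 + 3·0 = 80
A has the highest Borda score (139).

A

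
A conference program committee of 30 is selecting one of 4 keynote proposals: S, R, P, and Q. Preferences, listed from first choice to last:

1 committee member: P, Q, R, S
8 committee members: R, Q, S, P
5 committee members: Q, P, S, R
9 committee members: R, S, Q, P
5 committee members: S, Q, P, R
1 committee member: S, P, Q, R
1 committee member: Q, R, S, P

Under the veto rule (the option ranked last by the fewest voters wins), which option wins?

Q

Last-place votes: S 1, R 11, P 18, Q 0.
Q is ranked last by the fewest voters, so Q wins.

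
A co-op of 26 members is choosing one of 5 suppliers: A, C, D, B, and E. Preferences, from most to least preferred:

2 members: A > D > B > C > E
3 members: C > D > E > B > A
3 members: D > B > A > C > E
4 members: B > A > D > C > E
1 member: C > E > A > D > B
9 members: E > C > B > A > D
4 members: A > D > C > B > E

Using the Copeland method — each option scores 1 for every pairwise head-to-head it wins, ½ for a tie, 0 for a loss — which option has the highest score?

C

A: beats D; ties C and E; loses to B → score 2.
C: beats B and E; ties A and D → score 3.
D: beats E; ties C and B; loses to A → score 2.
B: beats A; ties D and E; loses to C → score 2.
E: ties A and B; loses to C and D → score 1.
C has the best pairwise record.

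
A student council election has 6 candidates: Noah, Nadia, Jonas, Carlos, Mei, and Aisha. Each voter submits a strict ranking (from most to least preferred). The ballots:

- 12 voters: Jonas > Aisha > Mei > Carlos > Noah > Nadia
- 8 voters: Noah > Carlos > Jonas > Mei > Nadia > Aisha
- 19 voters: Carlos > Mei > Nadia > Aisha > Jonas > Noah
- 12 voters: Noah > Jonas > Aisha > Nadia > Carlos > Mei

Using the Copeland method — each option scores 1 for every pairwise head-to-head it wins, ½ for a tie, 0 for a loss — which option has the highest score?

Noah: beats Nadia; loses to Jonas, Carlos, Mei, and Aisha → score 1.
Nadia: beats Aisha; loses to Noah, Jonas, Carlos, and Mei → score 1.
Jonas: beats Noah, Nadia, Mei, and Aisha; loses to Carlos → score 4.
Carlos: beats Noah, Nadia, Jonas, Mei, and Aisha → score 5.
Mei: beats Noah, Nadia, and Aisha; loses to Jonas and Carlos → score 3.
Aisha: beats Noah; loses to Nadia, Jonas, Carlos, and Mei → score 1.
Carlos has the best pairwise record.

Carlos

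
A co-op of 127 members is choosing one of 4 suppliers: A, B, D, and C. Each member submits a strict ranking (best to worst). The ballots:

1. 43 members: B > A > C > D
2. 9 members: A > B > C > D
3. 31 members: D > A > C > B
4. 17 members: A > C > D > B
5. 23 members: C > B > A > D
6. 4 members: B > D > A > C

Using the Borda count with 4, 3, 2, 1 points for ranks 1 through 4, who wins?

A

A: 43·3 + 9·4 + 31·3 + 17·4 + 23·2 + 4·2 = 380
B: 43·4 + 9·3 + 31·1 + 17·1 + 23·3 + 4·4 = 332
D: 43·1 + 9·1 + 31·4 + 17·2 + 23·1 + 4·3 = 245
C: 43·2 + 9·2 + 31·2 + 17·3 + 23·4 + 4·1 = 313
A has the highest Borda score (380).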